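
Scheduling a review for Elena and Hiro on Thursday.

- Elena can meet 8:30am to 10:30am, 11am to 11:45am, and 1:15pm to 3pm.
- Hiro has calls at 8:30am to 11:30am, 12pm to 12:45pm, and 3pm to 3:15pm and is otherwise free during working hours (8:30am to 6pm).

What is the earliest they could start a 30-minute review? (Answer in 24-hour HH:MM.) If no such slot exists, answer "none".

13:15

Hiro free within 08:30–18:00: 11:30–12:00, 12:45–15:00, 15:15–18:00.
Elena ∩ Hiro: 11:30–11:45, 13:15–15:00.
Windows ≥ 30 min: 13:15–15:00.
Earliest such window starts at 13:15.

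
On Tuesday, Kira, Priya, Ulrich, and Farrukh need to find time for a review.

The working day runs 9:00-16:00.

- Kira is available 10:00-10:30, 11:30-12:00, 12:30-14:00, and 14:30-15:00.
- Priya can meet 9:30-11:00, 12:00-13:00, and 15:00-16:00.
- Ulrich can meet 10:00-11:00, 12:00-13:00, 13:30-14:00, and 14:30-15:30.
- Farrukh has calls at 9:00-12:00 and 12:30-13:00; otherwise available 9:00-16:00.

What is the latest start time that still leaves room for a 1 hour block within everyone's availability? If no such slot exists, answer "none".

none

Farrukh free within 09:00–16:00: 12:00–12:30, 13:00–16:00.
Kira ∩ Priya: 10:00–10:30, 12:30–13:00.
Kira ∩ Priya ∩ Ulrich: 10:00–10:30, 12:30–13:00.
Kira ∩ Priya ∩ Ulrich ∩ Farrukh: (none).
Windows ≥ 60 min: (none).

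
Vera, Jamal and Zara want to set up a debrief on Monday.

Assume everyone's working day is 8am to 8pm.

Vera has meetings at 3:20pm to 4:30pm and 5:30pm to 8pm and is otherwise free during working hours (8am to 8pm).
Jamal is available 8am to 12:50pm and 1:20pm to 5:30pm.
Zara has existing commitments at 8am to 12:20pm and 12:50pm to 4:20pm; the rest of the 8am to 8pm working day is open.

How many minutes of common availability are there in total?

90 minutes

Vera free within 08:00–20:00: 08:00–15:20, 16:30–17:30.
Zara free within 08:00–20:00: 12:20–12:50, 16:20–20:00.
Vera ∩ Jamal: 08:00–12:50, 13:20–15:20, 16:30–17:30.
Vera ∩ Jamal ∩ Zara: 12:20–12:50, 16:30–17:30.
Total common minutes: 30 + 60 = 90.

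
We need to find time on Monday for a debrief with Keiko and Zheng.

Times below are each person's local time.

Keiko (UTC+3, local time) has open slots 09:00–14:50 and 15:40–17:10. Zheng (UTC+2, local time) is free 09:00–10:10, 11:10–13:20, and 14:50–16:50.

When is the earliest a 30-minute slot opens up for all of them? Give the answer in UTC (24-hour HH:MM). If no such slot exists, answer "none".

Keiko → UTC: 06:00–11:50, 12:40–14:10.
Zheng → UTC: 07:00–08:10, 09:10–11:20, 12:50–14:50.
Keiko ∩ Zheng: 07:00–08:10, 09:10–11:20, 12:50–14:10.
Windows ≥ 30 min: 07:00–08:10, 09:10–11:20, 12:50–14:10.
Earliest such window starts at 07:00.

07:00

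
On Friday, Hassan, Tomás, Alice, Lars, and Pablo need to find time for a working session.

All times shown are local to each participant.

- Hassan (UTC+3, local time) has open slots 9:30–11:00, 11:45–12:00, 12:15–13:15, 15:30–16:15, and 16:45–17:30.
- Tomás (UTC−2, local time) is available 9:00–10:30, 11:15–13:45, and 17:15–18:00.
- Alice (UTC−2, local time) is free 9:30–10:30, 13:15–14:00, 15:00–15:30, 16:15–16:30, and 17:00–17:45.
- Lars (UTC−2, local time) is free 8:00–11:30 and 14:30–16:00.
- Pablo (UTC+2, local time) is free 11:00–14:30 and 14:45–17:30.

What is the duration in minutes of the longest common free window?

Hassan → UTC: 06:30–08:00, 08:45–09:00, 09:15–10:15, 12:30–13:15, 13:45–14:30.
Tomás → UTC: 11:00–12:30, 13:15–15:45, 19:15–20:00.
Alice → UTC: 11:30–12:30, 15:15–16:00, 17:00–17:30, 18:15–18:30, 19:00–19:45.
Lars → UTC: 10:00–13:30, 16:30–18:00.
Pablo → UTC: 09:00–12:30, 12:45–15:30.
Hassan ∩ Tomás: 13:45–14:30.
Hassan ∩ Tomás ∩ Alice: (none).
Hassan ∩ Tomás ∩ Alice ∩ Lars: (none).
Hassan ∩ Tomás ∩ Alice ∩ Lars ∩ Pablo: (none).
No common window.

0 minutes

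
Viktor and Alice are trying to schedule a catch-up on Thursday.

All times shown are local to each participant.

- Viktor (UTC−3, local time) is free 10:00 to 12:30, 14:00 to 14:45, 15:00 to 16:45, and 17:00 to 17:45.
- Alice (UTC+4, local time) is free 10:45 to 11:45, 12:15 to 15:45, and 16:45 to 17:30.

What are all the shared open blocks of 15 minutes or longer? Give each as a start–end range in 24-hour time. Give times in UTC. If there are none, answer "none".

Viktor → UTC: 13:00–15:30, 17:00–17:45, 18:00–19:45, 20:00–20:45.
Alice → UTC: 06:45–07:45, 08:15–11:45, 12:45–13:30.
Viktor ∩ Alice: 13:00–13:30.
Windows ≥ 15 min: 13:00–13:30.

13:00–13:30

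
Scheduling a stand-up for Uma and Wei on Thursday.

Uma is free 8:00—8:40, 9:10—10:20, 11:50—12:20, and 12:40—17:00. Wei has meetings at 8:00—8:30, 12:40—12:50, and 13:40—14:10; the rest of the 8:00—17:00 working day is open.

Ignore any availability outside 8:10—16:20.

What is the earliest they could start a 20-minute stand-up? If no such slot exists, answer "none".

09:10

Wei free within 08:00–17:00: 08:30–12:40, 12:50–13:40, 14:10–17:00.
Uma ∩ Wei: 08:30–08:40, 09:10–10:20, 11:50–12:20, 12:50–13:40, 14:10–17:00.
Restricted to 08:10–16:20: 08:30–08:40, 09:10–10:20, 11:50–12:20, 12:50–13:40, 14:10–16:20.
Windows ≥ 20 min: 09:10–10:20, 11:50–12:20, 12:50–13:40, 14:10–16:20.
Earliest such window starts at 09:10.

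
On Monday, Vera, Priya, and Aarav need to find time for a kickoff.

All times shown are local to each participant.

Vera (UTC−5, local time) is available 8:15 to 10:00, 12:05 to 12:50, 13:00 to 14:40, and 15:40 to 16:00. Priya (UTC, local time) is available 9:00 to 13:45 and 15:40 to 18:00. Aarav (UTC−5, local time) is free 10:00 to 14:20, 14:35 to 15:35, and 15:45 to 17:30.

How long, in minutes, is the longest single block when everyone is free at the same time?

Vera → UTC: 13:15–15:00, 17:05–17:50, 18:00–19:40, 20:40–21:00.
Priya → UTC: 09:00–13:45, 15:40–18:00.
Aarav → UTC: 15:00–19:20, 19:35–20:35, 20:45–22:30.
Vera ∩ Priya: 13:15–13:45, 17:05–17:50.
Vera ∩ Priya ∩ Aarav: 17:05–17:50.
Single common window of 45 minutes.

45 minutes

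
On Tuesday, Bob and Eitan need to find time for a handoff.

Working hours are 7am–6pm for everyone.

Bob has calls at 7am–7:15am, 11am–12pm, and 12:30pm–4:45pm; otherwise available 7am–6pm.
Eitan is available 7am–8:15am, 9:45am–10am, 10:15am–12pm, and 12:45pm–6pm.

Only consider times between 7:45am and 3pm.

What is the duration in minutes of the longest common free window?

Bob free within 07:00–18:00: 07:15–11:00, 12:00–12:30, 16:45–18:00.
Bob ∩ Eitan: 07:15–08:15, 09:45–10:00, 10:15–11:00, 16:45–18:00.
Restricted to 07:45–15:00: 07:45–08:15, 09:45–10:00, 10:15–11:00.
Common window lengths: 30, 15, 45 min; longest is 45.

45 minutes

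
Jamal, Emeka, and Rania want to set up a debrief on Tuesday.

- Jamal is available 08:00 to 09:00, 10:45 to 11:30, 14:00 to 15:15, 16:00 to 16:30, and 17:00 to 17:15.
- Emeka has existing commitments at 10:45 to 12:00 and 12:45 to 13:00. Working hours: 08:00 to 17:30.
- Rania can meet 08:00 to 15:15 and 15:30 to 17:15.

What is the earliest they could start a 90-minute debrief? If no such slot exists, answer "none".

none

Emeka free within 08:00–17:30: 08:00–10:45, 12:00–12:45, 13:00–17:30.
Jamal ∩ Emeka: 08:00–09:00, 14:00–15:15, 16:00–16:30, 17:00–17:15.
Jamal ∩ Emeka ∩ Rania: 08:00–09:00, 14:00–15:15, 16:00–16:30, 17:00–17:15.
Windows ≥ 90 min: (none).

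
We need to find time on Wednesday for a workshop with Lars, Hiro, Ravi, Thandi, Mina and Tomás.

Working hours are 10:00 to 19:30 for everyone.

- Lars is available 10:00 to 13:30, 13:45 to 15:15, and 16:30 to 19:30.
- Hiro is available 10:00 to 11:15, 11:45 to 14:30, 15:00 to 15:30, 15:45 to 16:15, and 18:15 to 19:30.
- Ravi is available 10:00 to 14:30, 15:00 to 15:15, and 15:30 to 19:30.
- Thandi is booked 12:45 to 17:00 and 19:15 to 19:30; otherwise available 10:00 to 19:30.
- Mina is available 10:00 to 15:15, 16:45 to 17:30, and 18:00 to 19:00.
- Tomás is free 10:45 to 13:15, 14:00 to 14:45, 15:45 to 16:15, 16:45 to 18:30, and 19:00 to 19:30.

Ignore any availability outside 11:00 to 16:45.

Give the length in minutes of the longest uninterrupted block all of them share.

60 minutes

Thandi free within 10:00–19:30: 10:00–12:45, 17:00–19:15.
Lars ∩ Hiro: 10:00–11:15, 11:45–13:30, 13:45–14:30, 15:00–15:15, 18:15–19:30.
Lars ∩ Hiro ∩ Ravi: 10:00–11:15, 11:45–13:30, 13:45–14:30, 15:00–15:15, 18:15–19:30.
Lars ∩ Hiro ∩ Ravi ∩ Thandi: 10:00–11:15, 11:45–12:45, 18:15–19:15.
Lars ∩ Hiro ∩ Ravi ∩ Thandi ∩ Mina: 10:00–11:15, 11:45–12:45, 18:15–19:00.
Lars ∩ Hiro ∩ Ravi ∩ Thandi ∩ Mina ∩ Tomás: 10:45–11:15, 11:45–12:45, 18:15–18:30.
Restricted to 11:00–16:45: 11:00–11:15, 11:45–12:45.
Common window lengths: 15, 60 min; longest is 60.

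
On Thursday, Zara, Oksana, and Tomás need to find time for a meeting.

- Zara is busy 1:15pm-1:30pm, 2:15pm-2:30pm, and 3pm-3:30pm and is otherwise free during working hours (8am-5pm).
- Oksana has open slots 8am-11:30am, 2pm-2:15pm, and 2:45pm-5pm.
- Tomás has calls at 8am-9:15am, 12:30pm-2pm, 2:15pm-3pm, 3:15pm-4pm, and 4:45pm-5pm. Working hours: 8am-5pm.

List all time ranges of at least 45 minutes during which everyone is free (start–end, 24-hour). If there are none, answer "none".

09:15–11:30, 16:00–16:45

Zara free within 08:00–17:00: 08:00–13:15, 13:30–14:15, 14:30–15:00, 15:30–17:00.
Tomás free within 08:00–17:00: 09:15–12:30, 14:00–14:15, 15:00–15:15, 16:00–16:45.
Zara ∩ Oksana: 08:00–11:30, 14:00–14:15, 14:45–15:00, 15:30–17:00.
Zara ∩ Oksana ∩ Tomás: 09:15–11:30, 14:00–14:15, 16:00–16:45.
Windows ≥ 45 min: 09:15–11:30, 16:00–16:45.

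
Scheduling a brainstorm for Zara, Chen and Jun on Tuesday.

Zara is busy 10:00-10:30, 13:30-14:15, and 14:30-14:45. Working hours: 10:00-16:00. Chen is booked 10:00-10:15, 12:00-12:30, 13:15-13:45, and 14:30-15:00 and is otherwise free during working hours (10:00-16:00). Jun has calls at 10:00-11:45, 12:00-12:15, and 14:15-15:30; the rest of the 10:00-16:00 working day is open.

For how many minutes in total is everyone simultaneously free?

90 minutes

Zara free within 10:00–16:00: 10:30–13:30, 14:15–14:30, 14:45–16:00.
Chen free within 10:00–16:00: 10:15–12:00, 12:30–13:15, 13:45–14:30, 15:00–16:00.
Jun free within 10:00–16:00: 11:45–12:00, 12:15–14:15, 15:30–16:00.
Zara ∩ Chen: 10:30–12:00, 12:30–13:15, 14:15–14:30, 15:00–16:00.
Zara ∩ Chen ∩ Jun: 11:45–12:00, 12:30–13:15, 15:30–16:00.
Total common minutes: 15 + 45 + 30 = 90.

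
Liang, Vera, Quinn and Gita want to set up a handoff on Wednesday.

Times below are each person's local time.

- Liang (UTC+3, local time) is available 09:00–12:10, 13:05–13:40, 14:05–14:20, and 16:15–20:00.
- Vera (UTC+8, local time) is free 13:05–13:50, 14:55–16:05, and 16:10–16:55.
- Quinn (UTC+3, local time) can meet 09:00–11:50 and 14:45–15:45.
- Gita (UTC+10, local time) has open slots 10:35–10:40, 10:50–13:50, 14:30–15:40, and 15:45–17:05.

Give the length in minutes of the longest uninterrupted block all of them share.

Liang → UTC: 06:00–09:10, 10:05–10:40, 11:05–11:20, 13:15–17:00.
Vera → UTC: 05:05–05:50, 06:55–08:05, 08:10–08:55.
Quinn → UTC: 06:00–08:50, 11:45–12:45.
Gita → UTC: 00:35–00:40, 00:50–03:50, 04:30–05:40, 05:45–07:05.
Liang ∩ Vera: 06:55–08:05, 08:10–08:55.
Liang ∩ Vera ∩ Quinn: 06:55–08:05, 08:10–08:50.
Liang ∩ Vera ∩ Quinn ∩ Gita: 06:55–07:05.
Single common window of 10 minutes.

10 minutes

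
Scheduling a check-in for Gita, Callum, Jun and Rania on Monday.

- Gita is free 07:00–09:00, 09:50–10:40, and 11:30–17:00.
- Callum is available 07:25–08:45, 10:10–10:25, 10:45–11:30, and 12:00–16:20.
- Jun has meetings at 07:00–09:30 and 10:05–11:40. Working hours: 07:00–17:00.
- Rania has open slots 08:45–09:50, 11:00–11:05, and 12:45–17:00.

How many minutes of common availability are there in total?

215 minutes

Jun free within 07:00–17:00: 09:30–10:05, 11:40–17:00.
Gita ∩ Callum: 07:25–08:45, 10:10–10:25, 12:00–16:20.
Gita ∩ Callum ∩ Jun: 12:00–16:20.
Gita ∩ Callum ∩ Jun ∩ Rania: 12:45–16:20.
Total common minutes: 215.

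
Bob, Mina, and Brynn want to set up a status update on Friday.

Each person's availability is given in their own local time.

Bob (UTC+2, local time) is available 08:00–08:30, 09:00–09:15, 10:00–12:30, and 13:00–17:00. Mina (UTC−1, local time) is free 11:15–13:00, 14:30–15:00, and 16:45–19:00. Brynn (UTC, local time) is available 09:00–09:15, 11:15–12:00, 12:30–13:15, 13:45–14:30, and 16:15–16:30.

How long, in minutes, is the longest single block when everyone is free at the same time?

Bob → UTC: 06:00–06:30, 07:00–07:15, 08:00–10:30, 11:00–15:00.
Mina → UTC: 12:15–14:00, 15:30–16:00, 17:45–20:00.
Brynn → UTC: 09:00–09:15, 11:15–12:00, 12:30–13:15, 13:45–14:30, 16:15–16:30.
Bob ∩ Mina: 12:15–14:00.
Bob ∩ Mina ∩ Brynn: 12:30–13:15, 13:45–14:00.
Common window lengths: 45, 15 min; longest is 45.

45 minutes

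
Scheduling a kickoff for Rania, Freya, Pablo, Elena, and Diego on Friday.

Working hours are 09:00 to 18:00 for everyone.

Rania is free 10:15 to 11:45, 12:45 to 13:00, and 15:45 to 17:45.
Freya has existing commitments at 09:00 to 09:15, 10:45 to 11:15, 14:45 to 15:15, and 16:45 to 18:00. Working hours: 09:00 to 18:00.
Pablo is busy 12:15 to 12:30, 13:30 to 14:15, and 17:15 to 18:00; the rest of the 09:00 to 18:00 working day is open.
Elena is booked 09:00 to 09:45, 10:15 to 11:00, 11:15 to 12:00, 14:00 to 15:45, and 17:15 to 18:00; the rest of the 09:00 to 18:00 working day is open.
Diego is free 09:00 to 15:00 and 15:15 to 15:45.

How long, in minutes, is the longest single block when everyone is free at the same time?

Freya free within 09:00–18:00: 09:15–10:45, 11:15–14:45, 15:15–16:45.
Pablo free within 09:00–18:00: 09:00–12:15, 12:30–13:30, 14:15–17:15.
Elena free within 09:00–18:00: 09:45–10:15, 11:00–11:15, 12:00–14:00, 15:45–17:15.
Rania ∩ Freya: 10:15–10:45, 11:15–11:45, 12:45–13:00, 15:45–16:45.
Rania ∩ Freya ∩ Pablo: 10:15–10:45, 11:15–11:45, 12:45–13:00, 15:45–16:45.
Rania ∩ Freya ∩ Pablo ∩ Elena: 12:45–13:00, 15:45–16:45.
Rania ∩ Freya ∩ Pablo ∩ Elena ∩ Diego: 12:45–13:00.
Single common window of 15 minutes.

15 minutes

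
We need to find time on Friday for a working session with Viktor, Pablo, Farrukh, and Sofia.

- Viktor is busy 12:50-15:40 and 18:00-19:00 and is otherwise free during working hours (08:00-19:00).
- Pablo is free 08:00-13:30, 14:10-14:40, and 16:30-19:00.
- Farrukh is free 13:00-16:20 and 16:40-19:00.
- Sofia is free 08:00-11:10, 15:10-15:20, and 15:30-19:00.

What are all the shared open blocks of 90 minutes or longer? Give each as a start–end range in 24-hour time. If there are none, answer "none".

none

Viktor free within 08:00–19:00: 08:00–12:50, 15:40–18:00.
Viktor ∩ Pablo: 08:00–12:50, 16:30–18:00.
Viktor ∩ Pablo ∩ Farrukh: 16:40–18:00.
Viktor ∩ Pablo ∩ Farrukh ∩ Sofia: 16:40–18:00.
Windows ≥ 90 min: (none).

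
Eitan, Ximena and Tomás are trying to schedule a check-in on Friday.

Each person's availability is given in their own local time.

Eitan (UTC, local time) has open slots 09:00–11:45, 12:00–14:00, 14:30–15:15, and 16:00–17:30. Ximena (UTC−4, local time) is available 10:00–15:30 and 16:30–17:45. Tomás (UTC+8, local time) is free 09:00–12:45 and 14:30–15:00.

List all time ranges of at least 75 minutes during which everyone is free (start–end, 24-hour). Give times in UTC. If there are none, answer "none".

none

Eitan → UTC: 09:00–11:45, 12:00–14:00, 14:30–15:15, 16:00–17:30.
Ximena → UTC: 14:00–19:30, 20:30–21:45.
Tomás → UTC: 01:00–04:45, 06:30–07:00.
Eitan ∩ Ximena: 14:30–15:15, 16:00–17:30.
Eitan ∩ Ximena ∩ Tomás: (none).
Windows ≥ 75 min: (none).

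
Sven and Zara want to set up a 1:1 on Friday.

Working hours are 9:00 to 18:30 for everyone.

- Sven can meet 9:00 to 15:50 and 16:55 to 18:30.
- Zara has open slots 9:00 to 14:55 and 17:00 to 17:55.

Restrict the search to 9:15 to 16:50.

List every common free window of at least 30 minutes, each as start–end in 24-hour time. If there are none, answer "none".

Sven ∩ Zara: 09:00–14:55, 17:00–17:55.
Restricted to 09:15–16:50: 09:15–14:55.
Windows ≥ 30 min: 09:15–14:55.

09:15–14:55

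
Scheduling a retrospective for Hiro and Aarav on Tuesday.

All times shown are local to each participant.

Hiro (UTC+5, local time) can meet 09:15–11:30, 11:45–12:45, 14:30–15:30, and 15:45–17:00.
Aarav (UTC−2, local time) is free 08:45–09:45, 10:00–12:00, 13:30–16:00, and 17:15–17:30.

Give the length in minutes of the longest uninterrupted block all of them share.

60 minutes

Hiro → UTC: 04:15–06:30, 06:45–07:45, 09:30–10:30, 10:45–12:00.
Aarav → UTC: 10:45–11:45, 12:00–14:00, 15:30–18:00, 19:15–19:30.
Hiro ∩ Aarav: 10:45–11:45.
Single common window of 60 minutes.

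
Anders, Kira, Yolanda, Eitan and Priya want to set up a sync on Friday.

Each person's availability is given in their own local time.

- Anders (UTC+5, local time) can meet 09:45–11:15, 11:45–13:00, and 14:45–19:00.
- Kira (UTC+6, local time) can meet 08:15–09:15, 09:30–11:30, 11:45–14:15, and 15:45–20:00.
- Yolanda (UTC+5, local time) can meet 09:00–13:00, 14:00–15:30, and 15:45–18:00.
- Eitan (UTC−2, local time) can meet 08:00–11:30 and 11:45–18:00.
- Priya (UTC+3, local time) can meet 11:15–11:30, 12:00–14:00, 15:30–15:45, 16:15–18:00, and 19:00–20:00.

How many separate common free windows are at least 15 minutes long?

3

Anders → UTC: 04:45–06:15, 06:45–08:00, 09:45–14:00.
Kira → UTC: 02:15–03:15, 03:30–05:30, 05:45–08:15, 09:45–14:00.
Yolanda → UTC: 04:00–08:00, 09:00–10:30, 10:45–13:00.
Eitan → UTC: 10:00–13:30, 13:45–20:00.
Priya → UTC: 08:15–08:30, 09:00–11:00, 12:30–12:45, 13:15–15:00, 16:00–17:00.
Anders ∩ Kira: 04:45–05:30, 05:45–06:15, 06:45–08:00, 09:45–14:00.
Anders ∩ Kira ∩ Yolanda: 04:45–05:30, 05:45–06:15, 06:45–08:00, 09:45–10:30, 10:45–13:00.
Anders ∩ Kira ∩ Yolanda ∩ Eitan: 10:00–10:30, 10:45–13:00.
Anders ∩ Kira ∩ Yolanda ∩ Eitan ∩ Priya: 10:00–10:30, 10:45–11:00, 12:30–12:45.
Windows ≥ 15 min: 10:00–10:30, 10:45–11:00, 12:30–12:45.
That's 3 windows.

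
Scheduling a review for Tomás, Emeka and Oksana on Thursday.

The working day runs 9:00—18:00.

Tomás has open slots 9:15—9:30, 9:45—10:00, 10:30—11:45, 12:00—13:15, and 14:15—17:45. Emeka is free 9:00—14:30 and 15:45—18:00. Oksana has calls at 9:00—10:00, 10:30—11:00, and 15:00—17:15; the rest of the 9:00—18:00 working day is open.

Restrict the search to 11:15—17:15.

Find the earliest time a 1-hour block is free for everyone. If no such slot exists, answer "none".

12:00

Oksana free within 09:00–18:00: 10:00–10:30, 11:00–15:00, 17:15–18:00.
Tomás ∩ Emeka: 09:15–09:30, 09:45–10:00, 10:30–11:45, 12:00–13:15, 14:15–14:30, 15:45–17:45.
Tomás ∩ Emeka ∩ Oksana: 11:00–11:45, 12:00–13:15, 14:15–14:30, 17:15–17:45.
Restricted to 11:15–17:15: 11:15–11:45, 12:00–13:15, 14:15–14:30.
Windows ≥ 60 min: 12:00–13:15.
Earliest such window starts at 12:00.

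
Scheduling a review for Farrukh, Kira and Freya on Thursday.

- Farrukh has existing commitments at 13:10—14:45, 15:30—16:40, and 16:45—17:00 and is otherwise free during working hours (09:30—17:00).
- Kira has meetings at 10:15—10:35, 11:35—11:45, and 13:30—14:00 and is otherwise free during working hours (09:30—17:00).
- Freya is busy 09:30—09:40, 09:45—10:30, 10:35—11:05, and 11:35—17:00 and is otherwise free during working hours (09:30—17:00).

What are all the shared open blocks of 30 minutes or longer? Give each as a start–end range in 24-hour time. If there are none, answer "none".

11:05–11:35

Farrukh free within 09:30–17:00: 09:30–13:10, 14:45–15:30, 16:40–16:45.
Kira free within 09:30–17:00: 09:30–10:15, 10:35–11:35, 11:45–13:30, 14:00–17:00.
Freya free within 09:30–17:00: 09:40–09:45, 10:30–10:35, 11:05–11:35.
Farrukh ∩ Kira: 09:30–10:15, 10:35–11:35, 11:45–13:10, 14:45–15:30, 16:40–16:45.
Farrukh ∩ Kira ∩ Freya: 09:40–09:45, 11:05–11:35.
Windows ≥ 30 min: 11:05–11:35.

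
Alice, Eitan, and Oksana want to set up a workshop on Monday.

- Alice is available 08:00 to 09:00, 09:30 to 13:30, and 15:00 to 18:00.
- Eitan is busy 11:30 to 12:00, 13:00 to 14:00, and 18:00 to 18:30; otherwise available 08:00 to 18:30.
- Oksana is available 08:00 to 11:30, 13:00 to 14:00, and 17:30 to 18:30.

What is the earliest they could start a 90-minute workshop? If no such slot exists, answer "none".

Eitan free within 08:00–18:30: 08:00–11:30, 12:00–13:00, 14:00–18:00.
Alice ∩ Eitan: 08:00–09:00, 09:30–11:30, 12:00–13:00, 15:00–18:00.
Alice ∩ Eitan ∩ Oksana: 08:00–09:00, 09:30–11:30, 17:30–18:00.
Windows ≥ 90 min: 09:30–11:30.
Earliest such window starts at 09:30.

09:30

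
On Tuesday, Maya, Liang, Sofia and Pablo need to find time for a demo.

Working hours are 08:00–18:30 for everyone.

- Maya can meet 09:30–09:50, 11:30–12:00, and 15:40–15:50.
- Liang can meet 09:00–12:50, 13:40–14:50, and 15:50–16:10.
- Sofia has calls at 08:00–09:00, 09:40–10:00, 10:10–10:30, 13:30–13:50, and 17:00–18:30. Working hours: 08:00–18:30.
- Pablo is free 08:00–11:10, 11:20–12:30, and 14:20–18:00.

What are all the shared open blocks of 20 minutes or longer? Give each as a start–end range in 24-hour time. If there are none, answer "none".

11:30–12:00

Sofia free within 08:00–18:30: 09:00–09:40, 10:00–10:10, 10:30–13:30, 13:50–17:00.
Maya ∩ Liang: 09:30–09:50, 11:30–12:00.
Maya ∩ Liang ∩ Sofia: 09:30–09:40, 11:30–12:00.
Maya ∩ Liang ∩ Sofia ∩ Pablo: 09:30–09:40, 11:30–12:00.
Windows ≥ 20 min: 11:30–12:00.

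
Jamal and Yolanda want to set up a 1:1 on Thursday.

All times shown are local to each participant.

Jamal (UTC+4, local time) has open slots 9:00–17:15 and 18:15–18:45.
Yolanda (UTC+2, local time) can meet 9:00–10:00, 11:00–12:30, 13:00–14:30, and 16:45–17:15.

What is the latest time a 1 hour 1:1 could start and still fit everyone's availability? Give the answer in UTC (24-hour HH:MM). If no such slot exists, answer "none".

Jamal → UTC: 05:00–13:15, 14:15–14:45.
Yolanda → UTC: 07:00–08:00, 09:00–10:30, 11:00–12:30, 14:45–15:15.
Jamal ∩ Yolanda: 07:00–08:00, 09:00–10:30, 11:00–12:30.
Windows ≥ 60 min: 07:00–08:00, 09:00–10:30, 11:00–12:30.
Latest start in the last window 11:00–12:30 is 12:30 − 60 min = 11:30.

11:30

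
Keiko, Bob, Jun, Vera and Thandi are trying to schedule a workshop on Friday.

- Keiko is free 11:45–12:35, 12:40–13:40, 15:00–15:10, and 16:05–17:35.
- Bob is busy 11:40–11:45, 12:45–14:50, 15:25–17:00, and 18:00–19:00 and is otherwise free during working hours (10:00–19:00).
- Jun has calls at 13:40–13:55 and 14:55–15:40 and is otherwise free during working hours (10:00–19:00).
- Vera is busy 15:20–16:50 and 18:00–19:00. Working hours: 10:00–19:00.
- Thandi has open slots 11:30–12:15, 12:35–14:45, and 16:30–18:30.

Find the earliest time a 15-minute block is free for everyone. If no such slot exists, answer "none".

Bob free within 10:00–19:00: 10:00–11:40, 11:45–12:45, 14:50–15:25, 17:00–18:00.
Jun free within 10:00–19:00: 10:00–13:40, 13:55–14:55, 15:40–19:00.
Vera free within 10:00–19:00: 10:00–15:20, 16:50–18:00.
Keiko ∩ Bob: 11:45–12:35, 12:40–12:45, 15:00–15:10, 17:00–17:35.
Keiko ∩ Bob ∩ Jun: 11:45–12:35, 12:40–12:45, 17:00–17:35.
Keiko ∩ Bob ∩ Jun ∩ Vera: 11:45–12:35, 12:40–12:45, 17:00–17:35.
Keiko ∩ Bob ∩ Jun ∩ Vera ∩ Thandi: 11:45–12:15, 12:40–12:45, 17:00–17:35.
Windows ≥ 15 min: 11:45–12:15, 17:00–17:35.
Earliest such window starts at 11:45.

11:45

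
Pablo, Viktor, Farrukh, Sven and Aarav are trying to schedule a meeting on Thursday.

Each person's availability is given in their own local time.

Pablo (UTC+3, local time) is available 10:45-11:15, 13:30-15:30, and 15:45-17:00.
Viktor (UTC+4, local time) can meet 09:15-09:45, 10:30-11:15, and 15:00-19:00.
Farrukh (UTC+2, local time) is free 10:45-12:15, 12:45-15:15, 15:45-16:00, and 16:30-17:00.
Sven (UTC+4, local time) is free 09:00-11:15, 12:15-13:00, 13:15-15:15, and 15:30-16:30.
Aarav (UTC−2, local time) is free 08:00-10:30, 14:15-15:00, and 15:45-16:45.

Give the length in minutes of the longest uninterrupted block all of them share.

Pablo → UTC: 07:45–08:15, 10:30–12:30, 12:45–14:00.
Viktor → UTC: 05:15–05:45, 06:30–07:15, 11:00–15:00.
Farrukh → UTC: 08:45–10:15, 10:45–13:15, 13:45–14:00, 14:30–15:00.
Sven → UTC: 05:00–07:15, 08:15–09:00, 09:15–11:15, 11:30–12:30.
Aarav → UTC: 10:00–12:30, 16:15–17:00, 17:45–18:45.
Pablo ∩ Viktor: 11:00–12:30, 12:45–14:00.
Pablo ∩ Viktor ∩ Farrukh: 11:00–12:30, 12:45–13:15, 13:45–14:00.
Pablo ∩ Viktor ∩ Farrukh ∩ Sven: 11:00–11:15, 11:30–12:30.
Pablo ∩ Viktor ∩ Farrukh ∩ Sven ∩ Aarav: 11:00–11:15, 11:30–12:30.
Common window lengths: 15, 60 min; longest is 60.

60 minutes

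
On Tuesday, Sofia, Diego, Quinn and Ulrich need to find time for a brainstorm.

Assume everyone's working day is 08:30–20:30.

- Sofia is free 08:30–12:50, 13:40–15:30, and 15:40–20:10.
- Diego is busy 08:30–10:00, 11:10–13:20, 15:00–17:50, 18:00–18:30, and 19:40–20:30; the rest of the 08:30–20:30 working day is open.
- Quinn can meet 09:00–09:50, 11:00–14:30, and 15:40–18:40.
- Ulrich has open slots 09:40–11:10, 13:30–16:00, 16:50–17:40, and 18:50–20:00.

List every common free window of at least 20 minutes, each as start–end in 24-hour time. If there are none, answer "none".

Diego free within 08:30–20:30: 10:00–11:10, 13:20–15:00, 17:50–18:00, 18:30–19:40.
Sofia ∩ Diego: 10:00–11:10, 13:40–15:00, 17:50–18:00, 18:30–19:40.
Sofia ∩ Diego ∩ Quinn: 11:00–11:10, 13:40–14:30, 17:50–18:00, 18:30–18:40.
Sofia ∩ Diego ∩ Quinn ∩ Ulrich: 11:00–11:10, 13:40–14:30.
Windows ≥ 20 min: 13:40–14:30.

13:40–14:30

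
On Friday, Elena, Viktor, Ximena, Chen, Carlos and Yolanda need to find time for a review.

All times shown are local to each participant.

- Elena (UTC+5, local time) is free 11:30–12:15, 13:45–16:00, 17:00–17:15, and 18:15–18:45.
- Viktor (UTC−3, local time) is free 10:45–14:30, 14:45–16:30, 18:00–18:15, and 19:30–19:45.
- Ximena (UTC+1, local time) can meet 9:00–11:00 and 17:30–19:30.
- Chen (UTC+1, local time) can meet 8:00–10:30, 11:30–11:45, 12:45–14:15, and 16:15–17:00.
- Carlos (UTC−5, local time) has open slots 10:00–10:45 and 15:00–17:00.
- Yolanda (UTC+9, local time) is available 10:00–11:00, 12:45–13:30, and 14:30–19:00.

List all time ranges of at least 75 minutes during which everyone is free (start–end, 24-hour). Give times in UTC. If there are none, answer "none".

Elena → UTC: 06:30–07:15, 08:45–11:00, 12:00–12:15, 13:15–13:45.
Viktor → UTC: 13:45–17:30, 17:45–19:30, 21:00–21:15, 22:30–22:45.
Ximena → UTC: 08:00–10:00, 16:30–18:30.
Chen → UTC: 07:00–09:30, 10:30–10:45, 11:45–13:15, 15:15–16:00.
Carlos → UTC: 15:00–15:45, 20:00–22:00.
Yolanda → UTC: 01:00–02:00, 03:45–04:30, 05:30–10:00.
Elena ∩ Viktor: (none).
Elena ∩ Viktor ∩ Ximena: (none).
Elena ∩ Viktor ∩ Ximena ∩ Chen: (none).
Elena ∩ Viktor ∩ Ximena ∩ Chen ∩ Carlos: (none).
Elena ∩ Viktor ∩ Ximena ∩ Chen ∩ Carlos ∩ Yolanda: (none).
Windows ≥ 75 min: (none).

none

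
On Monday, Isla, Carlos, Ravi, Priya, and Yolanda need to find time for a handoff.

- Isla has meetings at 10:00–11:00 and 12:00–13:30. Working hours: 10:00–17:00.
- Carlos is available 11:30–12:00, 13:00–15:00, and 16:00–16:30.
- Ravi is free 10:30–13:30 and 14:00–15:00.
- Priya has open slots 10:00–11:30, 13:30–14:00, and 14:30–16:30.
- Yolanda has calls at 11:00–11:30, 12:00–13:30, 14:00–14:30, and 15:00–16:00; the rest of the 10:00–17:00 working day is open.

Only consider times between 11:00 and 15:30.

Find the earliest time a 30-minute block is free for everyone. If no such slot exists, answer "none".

Isla free within 10:00–17:00: 11:00–12:00, 13:30–17:00.
Yolanda free within 10:00–17:00: 10:00–11:00, 11:30–12:00, 13:30–14:00, 14:30–15:00, 16:00–17:00.
Isla ∩ Carlos: 11:30–12:00, 13:30–15:00, 16:00–16:30.
Isla ∩ Carlos ∩ Ravi: 11:30–12:00, 14:00–15:00.
Isla ∩ Carlos ∩ Ravi ∩ Priya: 14:30–15:00.
Isla ∩ Carlos ∩ Ravi ∩ Priya ∩ Yolanda: 14:30–15:00.
Restricted to 11:00–15:30: 14:30–15:00.
Windows ≥ 30 min: 14:30–15:00.
Earliest such window starts at 14:30.

14:30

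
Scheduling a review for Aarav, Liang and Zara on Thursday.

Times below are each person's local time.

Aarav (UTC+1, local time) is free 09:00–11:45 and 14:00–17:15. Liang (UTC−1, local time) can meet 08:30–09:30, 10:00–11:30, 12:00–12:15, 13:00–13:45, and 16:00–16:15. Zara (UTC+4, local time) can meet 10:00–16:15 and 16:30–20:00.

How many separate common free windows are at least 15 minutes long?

3

Aarav → UTC: 08:00–10:45, 13:00–16:15.
Liang → UTC: 09:30–10:30, 11:00–12:30, 13:00–13:15, 14:00–14:45, 17:00–17:15.
Zara → UTC: 06:00–12:15, 12:30–16:00.
Aarav ∩ Liang: 09:30–10:30, 13:00–13:15, 14:00–14:45.
Aarav ∩ Liang ∩ Zara: 09:30–10:30, 13:00–13:15, 14:00–14:45.
Windows ≥ 15 min: 09:30–10:30, 13:00–13:15, 14:00–14:45.
That's 3 windows.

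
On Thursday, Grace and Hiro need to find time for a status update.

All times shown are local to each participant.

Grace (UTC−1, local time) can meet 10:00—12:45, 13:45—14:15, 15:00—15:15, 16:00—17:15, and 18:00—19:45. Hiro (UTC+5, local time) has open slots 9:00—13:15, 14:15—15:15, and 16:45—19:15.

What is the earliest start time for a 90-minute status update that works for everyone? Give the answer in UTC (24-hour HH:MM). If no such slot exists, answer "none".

Grace → UTC: 11:00–13:45, 14:45–15:15, 16:00–16:15, 17:00–18:15, 19:00–20:45.
Hiro → UTC: 04:00–08:15, 09:15–10:15, 11:45–14:15.
Grace ∩ Hiro: 11:45–13:45.
Windows ≥ 90 min: 11:45–13:45.
Earliest such window starts at 11:45.

11:45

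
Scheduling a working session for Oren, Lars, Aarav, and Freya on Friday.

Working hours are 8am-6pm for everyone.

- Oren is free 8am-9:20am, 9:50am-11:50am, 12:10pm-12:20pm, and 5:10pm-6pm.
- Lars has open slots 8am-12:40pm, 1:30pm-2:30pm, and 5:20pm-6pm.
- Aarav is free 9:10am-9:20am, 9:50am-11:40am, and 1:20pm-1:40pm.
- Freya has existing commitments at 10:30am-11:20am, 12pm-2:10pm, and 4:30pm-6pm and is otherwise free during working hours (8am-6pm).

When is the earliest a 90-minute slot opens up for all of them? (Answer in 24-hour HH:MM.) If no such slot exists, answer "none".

Freya free within 08:00–18:00: 08:00–10:30, 11:20–12:00, 14:10–16:30.
Oren ∩ Lars: 08:00–09:20, 09:50–11:50, 12:10–12:20, 17:20–18:00.
Oren ∩ Lars ∩ Aarav: 09:10–09:20, 09:50–11:40.
Oren ∩ Lars ∩ Aarav ∩ Freya: 09:10–09:20, 09:50–10:30, 11:20–11:40.
Windows ≥ 90 min: (none).

none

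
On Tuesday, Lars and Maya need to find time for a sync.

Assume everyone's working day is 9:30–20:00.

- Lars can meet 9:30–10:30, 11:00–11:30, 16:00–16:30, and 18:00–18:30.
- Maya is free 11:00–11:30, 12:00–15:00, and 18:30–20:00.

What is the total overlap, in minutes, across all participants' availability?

Lars ∩ Maya: 11:00–11:30.
Total common minutes: 30.

30 minutes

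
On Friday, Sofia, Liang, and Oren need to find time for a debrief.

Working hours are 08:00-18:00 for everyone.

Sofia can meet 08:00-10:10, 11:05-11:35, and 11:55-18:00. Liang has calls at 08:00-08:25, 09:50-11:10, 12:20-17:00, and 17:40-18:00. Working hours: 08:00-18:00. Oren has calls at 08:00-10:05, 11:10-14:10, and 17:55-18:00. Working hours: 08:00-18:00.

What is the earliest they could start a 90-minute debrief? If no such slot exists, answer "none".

Liang free within 08:00–18:00: 08:25–09:50, 11:10–12:20, 17:00–17:40.
Oren free within 08:00–18:00: 10:05–11:10, 14:10–17:55.
Sofia ∩ Liang: 08:25–09:50, 11:10–11:35, 11:55–12:20, 17:00–17:40.
Sofia ∩ Liang ∩ Oren: 17:00–17:40.
Windows ≥ 90 min: (none).

none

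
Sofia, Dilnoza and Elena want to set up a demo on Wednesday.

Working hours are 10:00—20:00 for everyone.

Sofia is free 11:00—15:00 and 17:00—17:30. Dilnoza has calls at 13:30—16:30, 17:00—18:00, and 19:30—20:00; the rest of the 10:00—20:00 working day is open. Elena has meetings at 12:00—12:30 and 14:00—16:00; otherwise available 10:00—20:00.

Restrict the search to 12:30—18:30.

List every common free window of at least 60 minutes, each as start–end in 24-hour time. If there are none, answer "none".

Dilnoza free within 10:00–20:00: 10:00–13:30, 16:30–17:00, 18:00–19:30.
Elena free within 10:00–20:00: 10:00–12:00, 12:30–14:00, 16:00–20:00.
Sofia ∩ Dilnoza: 11:00–13:30.
Sofia ∩ Dilnoza ∩ Elena: 11:00–12:00, 12:30–13:30.
Restricted to 12:30–18:30: 12:30–13:30.
Windows ≥ 60 min: 12:30–13:30.

12:30–13:30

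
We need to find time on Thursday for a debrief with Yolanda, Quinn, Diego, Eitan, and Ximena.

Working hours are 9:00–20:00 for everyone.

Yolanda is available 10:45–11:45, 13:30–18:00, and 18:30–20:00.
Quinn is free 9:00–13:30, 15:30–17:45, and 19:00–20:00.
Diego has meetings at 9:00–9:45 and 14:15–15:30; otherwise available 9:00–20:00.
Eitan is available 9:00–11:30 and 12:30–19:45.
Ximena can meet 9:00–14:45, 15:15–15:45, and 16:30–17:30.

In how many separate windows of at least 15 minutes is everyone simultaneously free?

Diego free within 09:00–20:00: 09:45–14:15, 15:30–20:00.
Yolanda ∩ Quinn: 10:45–11:45, 15:30–17:45, 19:00–20:00.
Yolanda ∩ Quinn ∩ Diego: 10:45–11:45, 15:30–17:45, 19:00–20:00.
Yolanda ∩ Quinn ∩ Diego ∩ Eitan: 10:45–11:30, 15:30–17:45, 19:00–19:45.
Yolanda ∩ Quinn ∩ Diego ∩ Eitan ∩ Ximena: 10:45–11:30, 15:30–15:45, 16:30–17:30.
Windows ≥ 15 min: 10:45–11:30, 15:30–15:45, 16:30–17:30.
That's 3 windows.

3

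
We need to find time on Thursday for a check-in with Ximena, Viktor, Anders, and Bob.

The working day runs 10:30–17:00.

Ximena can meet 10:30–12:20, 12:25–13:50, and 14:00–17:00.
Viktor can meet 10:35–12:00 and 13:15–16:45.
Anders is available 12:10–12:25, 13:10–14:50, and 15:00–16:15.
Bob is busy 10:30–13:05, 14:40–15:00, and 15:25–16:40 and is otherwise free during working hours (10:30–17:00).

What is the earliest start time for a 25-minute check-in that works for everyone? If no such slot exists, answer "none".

Bob free within 10:30–17:00: 13:05–14:40, 15:00–15:25, 16:40–17:00.
Ximena ∩ Viktor: 10:35–12:00, 13:15–13:50, 14:00–16:45.
Ximena ∩ Viktor ∩ Anders: 13:15–13:50, 14:00–14:50, 15:00–16:15.
Ximena ∩ Viktor ∩ Anders ∩ Bob: 13:15–13:50, 14:00–14:40, 15:00–15:25.
Windows ≥ 25 min: 13:15–13:50, 14:00–14:40, 15:00–15:25.
Earliest such window starts at 13:15.

13:15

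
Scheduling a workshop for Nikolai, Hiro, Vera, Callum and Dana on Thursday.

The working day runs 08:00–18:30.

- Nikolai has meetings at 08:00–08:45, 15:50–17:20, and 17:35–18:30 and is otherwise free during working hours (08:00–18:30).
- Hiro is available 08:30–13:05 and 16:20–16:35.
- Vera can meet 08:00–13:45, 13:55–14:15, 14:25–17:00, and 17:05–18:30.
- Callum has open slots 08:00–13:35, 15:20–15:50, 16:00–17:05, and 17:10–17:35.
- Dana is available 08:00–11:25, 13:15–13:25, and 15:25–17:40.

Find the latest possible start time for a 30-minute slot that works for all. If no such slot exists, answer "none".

10:55

Nikolai free within 08:00–18:30: 08:45–15:50, 17:20–17:35.
Nikolai ∩ Hiro: 08:45–13:05.
Nikolai ∩ Hiro ∩ Vera: 08:45–13:05.
Nikolai ∩ Hiro ∩ Vera ∩ Callum: 08:45–13:05.
Nikolai ∩ Hiro ∩ Vera ∩ Callum ∩ Dana: 08:45–11:25.
Windows ≥ 30 min: 08:45–11:25.
Latest start in the last window 08:45–11:25 is 11:25 − 30 min = 10:55.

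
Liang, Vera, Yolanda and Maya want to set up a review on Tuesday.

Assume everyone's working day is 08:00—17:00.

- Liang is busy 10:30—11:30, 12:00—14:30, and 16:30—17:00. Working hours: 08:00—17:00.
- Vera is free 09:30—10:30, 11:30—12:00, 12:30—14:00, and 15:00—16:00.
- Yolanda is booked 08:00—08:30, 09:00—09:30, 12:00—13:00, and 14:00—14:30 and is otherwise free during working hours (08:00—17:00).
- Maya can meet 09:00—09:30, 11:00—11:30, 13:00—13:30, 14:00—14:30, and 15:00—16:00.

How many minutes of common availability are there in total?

Liang free within 08:00–17:00: 08:00–10:30, 11:30–12:00, 14:30–16:30.
Yolanda free within 08:00–17:00: 08:30–09:00, 09:30–12:00, 13:00–14:00, 14:30–17:00.
Liang ∩ Vera: 09:30–10:30, 11:30–12:00, 15:00–16:00.
Liang ∩ Vera ∩ Yolanda: 09:30–10:30, 11:30–12:00, 15:00–16:00.
Liang ∩ Vera ∩ Yolanda ∩ Maya: 15:00–16:00.
Total common minutes: 60.

60 minutes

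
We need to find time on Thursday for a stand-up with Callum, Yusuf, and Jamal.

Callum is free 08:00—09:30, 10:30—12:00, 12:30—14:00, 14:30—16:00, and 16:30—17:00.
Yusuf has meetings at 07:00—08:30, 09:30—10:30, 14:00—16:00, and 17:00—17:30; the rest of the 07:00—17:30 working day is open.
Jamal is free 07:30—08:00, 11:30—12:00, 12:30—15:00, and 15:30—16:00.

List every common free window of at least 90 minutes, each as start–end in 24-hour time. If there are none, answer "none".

Yusuf free within 07:00–17:30: 08:30–09:30, 10:30–14:00, 16:00–17:00.
Callum ∩ Yusuf: 08:30–09:30, 10:30–12:00, 12:30–14:00, 16:30–17:00.
Callum ∩ Yusuf ∩ Jamal: 11:30–12:00, 12:30–14:00.
Windows ≥ 90 min: 12:30–14:00.

12:30–14:00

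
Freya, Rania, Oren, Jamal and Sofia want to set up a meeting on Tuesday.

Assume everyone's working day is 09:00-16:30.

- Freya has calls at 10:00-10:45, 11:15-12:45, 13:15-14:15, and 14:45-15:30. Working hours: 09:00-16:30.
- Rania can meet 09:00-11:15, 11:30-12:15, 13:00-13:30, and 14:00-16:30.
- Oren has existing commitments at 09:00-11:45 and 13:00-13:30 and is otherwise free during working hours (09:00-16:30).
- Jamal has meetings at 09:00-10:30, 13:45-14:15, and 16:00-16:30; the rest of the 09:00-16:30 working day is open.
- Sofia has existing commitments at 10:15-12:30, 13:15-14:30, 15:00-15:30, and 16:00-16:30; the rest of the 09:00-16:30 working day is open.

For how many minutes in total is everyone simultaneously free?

Freya free within 09:00–16:30: 09:00–10:00, 10:45–11:15, 12:45–13:15, 14:15–14:45, 15:30–16:30.
Oren free within 09:00–16:30: 11:45–13:00, 13:30–16:30.
Jamal free within 09:00–16:30: 10:30–13:45, 14:15–16:00.
Sofia free within 09:00–16:30: 09:00–10:15, 12:30–13:15, 14:30–15:00, 15:30–16:00.
Freya ∩ Rania: 09:00–10:00, 10:45–11:15, 13:00–13:15, 14:15–14:45, 15:30–16:30.
Freya ∩ Rania ∩ Oren: 14:15–14:45, 15:30–16:30.
Freya ∩ Rania ∩ Oren ∩ Jamal: 14:15–14:45, 15:30–16:00.
Freya ∩ Rania ∩ Oren ∩ Jamal ∩ Sofia: 14:30–14:45, 15:30–16:00.
Total common minutes: 15 + 30 = 45.

45 minutes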